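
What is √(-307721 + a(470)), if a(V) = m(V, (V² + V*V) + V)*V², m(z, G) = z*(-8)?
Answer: I*√830891721 ≈ 28825.0*I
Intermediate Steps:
m(z, G) = -8*z
a(V) = -8*V³ (a(V) = (-8*V)*V² = -8*V³)
√(-307721 + a(470)) = √(-307721 - 8*470³) = √(-307721 - 8*103823000) = √(-307721 - 830584000) = √(-830891721) = I*√830891721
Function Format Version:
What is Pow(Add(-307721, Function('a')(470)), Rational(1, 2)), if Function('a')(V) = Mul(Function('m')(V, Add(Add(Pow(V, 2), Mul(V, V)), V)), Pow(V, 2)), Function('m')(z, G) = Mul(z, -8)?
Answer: Mul(I, Pow(830891721, Rational(1, 2))) ≈ Mul(28825., I)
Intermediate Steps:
Function('m')(z, G) = Mul(-8, z)
Function('a')(V) = Mul(-8, Pow(V, 3)) (Function('a')(V) = Mul(Mul(-8, V), Pow(V, 2)) = Mul(-8, Pow(V, 3)))
Pow(Add(-307721, Function('a')(470)), Rational(1, 2)) = Pow(Add(-307721, Mul(-8, Pow(470, 3))), Rational(1, 2)) = Pow(Add(-307721, Mul(-8, 103823000)), Rational(1, 2)) = Pow(Add(-307721, -830584000), Rational(1, 2)) = Pow(-830891721, Rational(1, 2)) = Mul(I, Pow(830891721, Rational(1, 2)))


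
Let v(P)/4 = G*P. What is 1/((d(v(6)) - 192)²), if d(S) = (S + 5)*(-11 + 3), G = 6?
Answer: 1/1915456 ≈ 5.2207e-7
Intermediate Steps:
v(P) = 24*P (v(P) = 4*(6*P) = 24*P)
d(S) = -40 - 8*S (d(S) = (5 + S)*(-8) = -40 - 8*S)
1/((d(v(6)) - 192)²) = 1/(((-40 - 192*6) - 192)²) = 1/(((-40 - 8*144) - 192)²) = 1/(((-40 - 1152) - 192)²) = 1/((-1192 - 192)²) = 1/((-1384)²) = 1/1915456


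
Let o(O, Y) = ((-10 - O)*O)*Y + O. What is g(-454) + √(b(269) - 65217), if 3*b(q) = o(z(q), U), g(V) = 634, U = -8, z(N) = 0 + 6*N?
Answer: 634 + √6925017 ≈ 3265.5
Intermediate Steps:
z(N) = 6*N
o(O, Y) = O + O*Y*(-10 - O) (o(O, Y) = (O*(-10 - O))*Y + O = O*Y*(-10 - O) + O = O + O*Y*(-10 - O))
b(q) = 2*q*(81 + 48*q) (b(q) = ((6*q)*(1 - 10*(-8) - 1*6*q*(-8)))/3 = ((6*q)*(1 + 80 + 48*q))/3 = ((6*q)*(81 + 48*q))/3 = (6*q*(81 + 48*q))/3 = 2*q*(81 + 48*q))
g(-454) + √(b(269) - 65217) = 634 + √(6*269*(27 + 16*269) - 65217) = 634 + √(6*269*(27 + 4304) - 65217) = 634 + √(6*269*4331 - 65217) = 634 + √(6990234 - 65217) = 634 + √6925017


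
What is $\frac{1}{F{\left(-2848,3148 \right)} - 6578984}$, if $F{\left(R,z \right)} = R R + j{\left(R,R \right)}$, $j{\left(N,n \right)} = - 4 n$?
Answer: $\frac{1}{1543512} \approx 6.4787 \cdot 10^{-7}$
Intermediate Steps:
$F{\left(R,z \right)} = R^{2} - 4 R$ ($F{\left(R,z \right)} = R R - 4 R = R^{2} - 4 R$)
$\frac{1}{F{\left(-2848,3148 \right)} - 6578984} = \frac{1}{- 2848 \left(-4 - 2848\right) - 6578984} = \frac{1}{\left(-2848\right) \left(-2852\right) - 6578984} = \frac{1}{8122496 - 6578984} = \frac{1}{1543512}$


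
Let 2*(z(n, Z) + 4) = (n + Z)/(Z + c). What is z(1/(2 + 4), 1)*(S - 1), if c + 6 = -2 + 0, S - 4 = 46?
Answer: -2401/12 ≈ -200.08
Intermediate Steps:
S = 50 (S = 4 + 46 = 50)
c = -8 (c = -6 + (-2 + 0) = -6 - 2 = -8)
z(n, Z) = -4 + (Z + n)/(2*(-8 + Z)) (z(n, Z) = -4 + ((n + Z)/(Z - 8))/2 = -4 + ((Z + n)/(-8 + Z))/2 = -4 + (Z + n)/(2*(-8 + Z)))
z(1/(2 + 4), 1)*(S - 1) = ((64 + 1/(2 + 4) - 7*1)/(2*(-8 + 1)))*(50 - 1) = ((½)*(64 + 1/6 - 7)/(-7))*49 = ((½)*(-⅐)*(64 + ⅙ - 7))*49 = ((½)*(-⅐)*(343/6))*49 = -49/12*49 = -2401/12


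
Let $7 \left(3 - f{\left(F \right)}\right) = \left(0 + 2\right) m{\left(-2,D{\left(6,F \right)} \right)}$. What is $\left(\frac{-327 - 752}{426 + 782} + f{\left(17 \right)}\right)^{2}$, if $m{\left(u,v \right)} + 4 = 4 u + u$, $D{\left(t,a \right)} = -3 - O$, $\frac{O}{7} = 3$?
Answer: $\frac{54420129}{1459264} \approx 37.293$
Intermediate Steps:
$O = 21$ ($O = 7 \cdot 3 = 21$)
$D{\left(t,a \right)} = -24$ ($D{\left(t,a \right)} = -3 - 21 = -24$)
$m{\left(u,v \right)} = -4 + 5 u$ ($m{\left(u,v \right)} = -4 + \left(4 u + u\right) = -4 + 5 u$)
$f{\left(F \right)} = 7$ ($f{\left(F \right)} = 3 - \frac{\left(0 + 2\right) \left(-4 + 5 \left(-2\right)\right)}{7} = 3 - \frac{2 \left(-4 - 10\right)}{7} = 3 - \frac{2 \left(-14\right)}{7} = 3 - -4 = 3 + 4 = 7$)
$\left(\frac{-327 - 752}{426 + 782} + f{\left(17 \right)}\right)^{2} = \left(\frac{-327 - 752}{426 + 782} + 7\right)^{2} = \left(- \frac{1079}{1208} + 7\right)^{2} = \left(\frac{7377}{1208}\right)^{2} = \frac{54420129}{1459264}$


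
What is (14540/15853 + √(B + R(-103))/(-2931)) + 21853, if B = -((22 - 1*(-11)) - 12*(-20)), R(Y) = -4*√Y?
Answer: 346450149/15853 - √(-273 - 4*I*√103)/2931 ≈ 21854.0 + 0.0056527*I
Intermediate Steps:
B = -273 (B = -((22 + 11) + 240) = -(33 + 240) = -1*273 = -273)
(14540/15853 + √(B + R(-103))/(-2931)) + 21853 = (14540/15853 + √(-273 - 4*I*√103)/(-2931)) + 21853 = (14540*(1/15853) + √(-273 - 4*I*√103)*(-1/2931)) + 21853 = (14540/15853 + √(-273 - 4*I*√103)*(-1/2931)) + 21853 = (14540/15853 - √(-273 - 4*I*√103)/2931) + 21853 = 346450149/15853 - √(-273 - 4*I*√103)/2931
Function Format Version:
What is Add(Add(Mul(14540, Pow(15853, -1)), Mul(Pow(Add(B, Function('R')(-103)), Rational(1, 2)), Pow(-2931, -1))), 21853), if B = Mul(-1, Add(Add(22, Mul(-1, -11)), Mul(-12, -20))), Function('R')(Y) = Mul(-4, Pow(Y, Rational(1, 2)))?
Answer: Add(Rational(346450149, 15853), Mul(Rational(-1, 2931), Pow(Add(-273, Mul(-4, I, Pow(103, Rational(1, 2)))), Rational(1, 2)))) ≈ Add(21854., Mul(0.0056527, I))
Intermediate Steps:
B = -273 (B = Mul(-1, Add(Add(22, 11), 240)) = Mul(-1, Add(33, 240)) = Mul(-1, 273) = -273)
Add(Add(Mul(14540, Pow(15853, -1)), Mul(Pow(Add(B, Function('R')(-103)), Rational(1, 2)), Pow(-2931, -1))), 21853) = Add(Add(Mul(14540, Pow(15853, -1)), Mul(Pow(Add(-273, Mul(-4, Pow(-103, Rational(1, 2)))), Rational(1, 2)), Pow(-2931, -1))), 21853) = Add(Add(Mul(14540, Rational(1, 15853)), Mul(Pow(Add(-273, Mul(-4, Mul(I, Pow(103, Rational(1, 2))))), Rational(1, 2)), Rational(-1, 2931))), 21853) = Add(Add(Rational(14540, 15853), Mul(Pow(Add(-273, Mul(-4, I, Pow(103, Rational(1, 2)))), Rational(1, 2)), Rational(-1, 2931))), 21853) = Add(Add(Rational(14540, 15853), Mul(Rational(-1, 2931), Pow(Add(-273, Mul(-4, I, Pow(103, Rational(1, 2)))), Rational(1, 2)))), 21853) = Add(Rational(346450149, 15853), Mul(Rational(-1, 2931), Pow(Add(-273, Mul(-4, I, Pow(103, Rational(1, 2)))), Rational(1, 2))))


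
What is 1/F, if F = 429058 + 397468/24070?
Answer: 12035/5163911764 ≈ 2.3306e-6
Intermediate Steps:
F = 5163911764/12035 (F = 429058 + 397468*(1/24070) = 429058 + 198734/12035 = 5163911764/12035 ≈ 4.2907e+5)
1/F = 1/(5163911764/12035) = 12035/5163911764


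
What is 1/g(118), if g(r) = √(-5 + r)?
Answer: √113/113 ≈ 0.094072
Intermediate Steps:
1/g(118) = 1/(√(-5 + 118)) = 1/(√113) = √113/113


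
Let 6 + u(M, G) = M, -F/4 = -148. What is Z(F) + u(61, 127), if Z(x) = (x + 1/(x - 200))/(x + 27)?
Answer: 13577705/242648 ≈ 55.956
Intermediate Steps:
F = 592 (F = -4*(-148) = 592)
u(M, G) = -6 + M
Z(x) = (x + 1/(-200 + x))/(27 + x)
Z(F) + u(61, 127) = (-1 - 1*592² + 200*592)/(5400 - 1*592² + 173*592) + (-6 + 61) = (-1 - 1*350464 + 118400)/(5400 - 1*350464 + 102416) + 55 = (-1 - 350464 + 118400)/(5400 - 350464 + 102416) + 55 = -232065/(-242648) + 55 = -1/242648*(-232065) + 55 = 232065/242648 + 55 = 13577705/242648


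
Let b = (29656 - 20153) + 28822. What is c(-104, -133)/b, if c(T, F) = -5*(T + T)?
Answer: 208/7665 ≈ 0.027136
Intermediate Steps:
c(T, F) = -10*T
b = 38325 (b = 9503 + 28822 = 38325)
c(-104, -133)/b = -10*(-104)/38325 = 1040*(1/38325) = 208/7665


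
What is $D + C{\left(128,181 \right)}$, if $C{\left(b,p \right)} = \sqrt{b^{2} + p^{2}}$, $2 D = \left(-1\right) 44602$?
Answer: $-22301 + \sqrt{49145} \approx -22079.0$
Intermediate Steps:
$D = -22301$ ($D = \frac{\left(-1\right) 44602}{2} = \frac{1}{2} \left(-44602\right) = -22301$)
$D + C{\left(128,181 \right)} = -22301 + \sqrt{128^{2} + 181^{2}} = -22301 + \sqrt{16384 + 32761} = -22301 + \sqrt{49145}$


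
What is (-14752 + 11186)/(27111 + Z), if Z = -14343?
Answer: -1783/6384 ≈ -0.27929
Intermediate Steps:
(-14752 + 11186)/(27111 + Z) = (-14752 + 11186)/(27111 - 14343) = -3566/12768 = -3566*1/12768 = -1783/6384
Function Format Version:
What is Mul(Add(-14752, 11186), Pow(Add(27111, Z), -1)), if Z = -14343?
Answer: Rational(-1783, 6384) ≈ -0.27929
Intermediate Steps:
Mul(Add(-14752, 11186), Pow(Add(27111, Z), -1)) = Mul(Add(-14752, 11186), Pow(Add(27111, -14343), -1)) = Mul(-3566, Pow(12768, -1)) = Mul(-3566, Rational(1, 12768)) = Rational(-1783, 6384)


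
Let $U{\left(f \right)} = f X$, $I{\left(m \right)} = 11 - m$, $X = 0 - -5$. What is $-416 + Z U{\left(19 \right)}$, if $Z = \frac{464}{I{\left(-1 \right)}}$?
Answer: $\frac{9772}{3} \approx 3257.3$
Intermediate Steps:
$X = 5$ ($X = 0 + 5 = 5$)
$U{\left(f \right)} = 5 f$ ($U{\left(f \right)} = f 5 = 5 f$)
$Z = \frac{116}{3}$ ($Z = \frac{464}{11 - -1} = \frac{464}{11 + 1} = \frac{464}{12} = 464 \cdot \frac{1}{12} = \frac{116}{3} \approx 38.667$)
$-416 + Z U{\left(19 \right)} = -416 + \frac{116 \cdot 5 \cdot 19}{3} = -416 + \frac{116}{3} \cdot 95 = -416 + \frac{11020}{3} = \frac{9772}{3}$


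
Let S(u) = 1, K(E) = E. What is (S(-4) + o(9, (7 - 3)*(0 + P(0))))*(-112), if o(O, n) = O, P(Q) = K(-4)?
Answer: -1120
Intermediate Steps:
P(Q) = -4
(S(-4) + o(9, (7 - 3)*(0 + P(0))))*(-112) = (1 + 9)*(-112) = 10*(-112) = -1120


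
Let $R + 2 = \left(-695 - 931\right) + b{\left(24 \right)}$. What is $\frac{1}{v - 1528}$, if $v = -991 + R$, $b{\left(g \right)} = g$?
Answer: $- \frac{1}{4123} \approx -0.00024254$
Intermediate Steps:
$R = -1604$ ($R = -2 + \left(\left(-695 - 931\right) + 24\right) = -2 + \left(-1626 + 24\right) = -2 - 1602 = -1604$)
$v = -2595$ ($v = -991 - 1604 = -2595$)
$\frac{1}{v - 1528} = \frac{1}{-2595 - 1528} = \frac{1}{-4123} = - \frac{1}{4123}$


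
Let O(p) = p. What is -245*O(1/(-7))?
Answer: 35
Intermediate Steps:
-245*O(1/(-7)) = -245/(-7) = -245*(-⅐) = 35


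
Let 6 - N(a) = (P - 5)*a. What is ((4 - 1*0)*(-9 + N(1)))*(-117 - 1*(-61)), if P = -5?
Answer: -1568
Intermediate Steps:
N(a) = 6 + 10*a (N(a) = 6 - (-5 - 5)*a = 6 - (-10)*a = 6 + 10*a)
((4 - 1*0)*(-9 + N(1)))*(-117 - 1*(-61)) = ((4 - 1*0)*(-9 + (6 + 10*1)))*(-117 - 1*(-61)) = ((4 + 0)*(-9 + (6 + 10)))*(-117 + 61) = (4*(-9 + 16))*(-56) = (4*7)*(-56) = 28*(-56) = -1568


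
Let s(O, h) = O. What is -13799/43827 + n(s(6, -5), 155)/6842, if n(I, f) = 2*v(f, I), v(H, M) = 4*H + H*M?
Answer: 20725471/149932167 ≈ 0.13823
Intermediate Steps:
n(I, f) = 2*f*(4 + I) (n(I, f) = 2*(f*(4 + I)) = 2*f*(4 + I))
-13799/43827 + n(s(6, -5), 155)/6842 = -13799/43827 + (2*155*(4 + 6))/6842 = -13799*1/43827 + (2*155*10)*(1/6842) = -13799/43827 + 3100*(1/6842) = -13799/43827 + 1550/3421 = 20725471/149932167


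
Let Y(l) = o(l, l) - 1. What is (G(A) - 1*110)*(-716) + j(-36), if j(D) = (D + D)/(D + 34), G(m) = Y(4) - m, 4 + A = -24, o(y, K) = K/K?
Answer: 58748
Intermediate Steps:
o(y, K) = 1
Y(l) = 0 (Y(l) = 1 - 1 = 0)
A = -28 (A = -4 - 24 = -28)
G(m) = -m (G(m) = 0 - m = -m)
j(D) = 2*D/(34 + D) (j(D) = (2*D)/(34 + D) = 2*D/(34 + D))
(G(A) - 1*110)*(-716) + j(-36) = (-1*(-28) - 1*110)*(-716) + 2*(-36)/(34 - 36) = (28 - 110)*(-716) + 2*(-36)/(-2) = -82*(-716) + 2*(-36)*(-1/2) = 58712 + 36 = 58748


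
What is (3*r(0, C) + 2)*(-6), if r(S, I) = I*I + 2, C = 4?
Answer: -336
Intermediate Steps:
r(S, I) = 2 + I² (r(S, I) = I² + 2 = 2 + I²)
(3*r(0, C) + 2)*(-6) = (3*(2 + 4²) + 2)*(-6) = (3*(2 + 16) + 2)*(-6) = (3*18 + 2)*(-6) = (54 + 2)*(-6) = 56*(-6) = -336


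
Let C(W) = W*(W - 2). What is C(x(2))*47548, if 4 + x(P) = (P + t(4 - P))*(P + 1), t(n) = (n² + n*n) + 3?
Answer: 54917940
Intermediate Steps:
t(n) = 3 + 2*n² (t(n) = (n² + n²) + 3 = 2*n² + 3 = 3 + 2*n²)
x(P) = -4 + (1 + P)*(3 + P + 2*(4 - P)²) (x(P) = -4 + (P + (3 + 2*(4 - P)²))*(P + 1) = -4 + (3 + P + 2*(4 - P)²)*(1 + P) = -4 + (1 + P)*(3 + P + 2*(4 - P)²))
C(W) = W*(-2 + W)
C(x(2))*47548 = ((31 - 13*2² + 2*2³ + 20*2)*(-2 + (31 - 13*2² + 2*2³ + 20*2)))*47548 = ((31 - 13*4 + 2*8 + 40)*(-2 + (31 - 13*4 + 2*8 + 40)))*47548 = ((31 - 52 + 16 + 40)*(-2 + (31 - 52 + 16 + 40)))*47548 = (35*(-2 + 35))*47548 = (35*33)*47548 = 1155*47548 = 54917940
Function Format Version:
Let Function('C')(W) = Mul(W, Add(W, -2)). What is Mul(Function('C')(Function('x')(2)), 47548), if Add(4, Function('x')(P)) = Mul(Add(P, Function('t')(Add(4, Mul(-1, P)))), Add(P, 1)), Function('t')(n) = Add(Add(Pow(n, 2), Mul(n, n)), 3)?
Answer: 54917940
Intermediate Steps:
Function('t')(n) = Add(3, Mul(2, Pow(n, 2))) (Function('t')(n) = Add(Add(Pow(n, 2), Pow(n, 2)), 3) = Add(Mul(2, Pow(n, 2)), 3) = Add(3, Mul(2, Pow(n, 2))))
Function('x')(P) = Add(-4, Mul(Add(1, P), Add(3, P, Mul(2, Pow(Add(4, Mul(-1, P)), 2))))) (Function('x')(P) = Add(-4, Mul(Add(P, Add(3, Mul(2, Pow(Add(4, Mul(-1, P)), 2)))), Add(P, 1))) = Add(-4, Mul(Add(3, P, Mul(2, Pow(Add(4, Mul(-1, P)), 2))), Add(1, P))) = Add(-4, Mul(Add(1, P), Add(3, P, Mul(2, Pow(Add(4, Mul(-1, P)), 2))))))
Function('C')(W) = Mul(W, Add(-2, W))
Mul(Function('C')(Function('x')(2)), 47548) = Mul(Mul(Add(31, Mul(-13, Pow(2, 2)), Mul(2, Pow(2, 3)), Mul(20, 2)), Add(-2, Add(31, Mul(-13, Pow(2, 2)), Mul(2, Pow(2, 3)), Mul(20, 2)))), 47548) = Mul(Mul(Add(31, Mul(-13, 4), Mul(2, 8), 40), Add(-2, Add(31, Mul(-13, 4), Mul(2, 8), 40))), 47548) = Mul(Mul(Add(31, -52, 16, 40), Add(-2, Add(31, -52, 16, 40))), 47548) = Mul(Mul(35, Add(-2, 35)), 47548) = Mul(Mul(35, 33), 47548) = Mul(1155, 47548) = 54917940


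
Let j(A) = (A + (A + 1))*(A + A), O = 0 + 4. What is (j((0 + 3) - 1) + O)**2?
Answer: 576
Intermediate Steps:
O = 4
j(A) = 2*A*(1 + 2*A) (j(A) = (A + (1 + A))*(2*A) = (1 + 2*A)*(2*A) = 2*A*(1 + 2*A))
(j((0 + 3) - 1) + O)**2 = (2*((0 + 3) - 1)*(1 + 2*((0 + 3) - 1)) + 4)**2 = (2*(3 - 1)*(1 + 2*(3 - 1)) + 4)**2 = (2*2*(1 + 2*2) + 4)**2 = (2*2*(1 + 4) + 4)**2 = (2*2*5 + 4)**2 = (20 + 4)**2 = 24**2 = 576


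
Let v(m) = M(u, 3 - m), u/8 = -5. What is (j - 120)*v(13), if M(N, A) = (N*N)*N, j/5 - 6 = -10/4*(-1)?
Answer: 4960000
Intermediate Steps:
u = -40 (u = 8*(-5) = -40)
j = 85/2 (j = 30 + 5*(-10/4*(-1)) = 30 + 5*(-10*¼*(-1)) = 30 + 5*(-5/2*(-1)) = 30 + 5*(5/2) = 30 + 25/2 = 85/2 ≈ 42.500)
M(N, A) = N³ (M(N, A) = N²*N = N³)
v(m) = -64000 (v(m) = (-40)³ = -64000)
(j - 120)*v(13) = (85/2 - 120)*(-64000) = -155/2*(-64000) = 4960000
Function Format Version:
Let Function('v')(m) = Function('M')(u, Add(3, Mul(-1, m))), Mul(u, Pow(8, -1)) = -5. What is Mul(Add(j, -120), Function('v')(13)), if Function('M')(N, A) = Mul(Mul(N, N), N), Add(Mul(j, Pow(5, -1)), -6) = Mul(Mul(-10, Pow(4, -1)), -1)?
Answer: 4960000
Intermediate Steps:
u = -40 (u = Mul(8, -5) = -40)
j = Rational(85, 2) (j = Add(30, Mul(5, Mul(Mul(-10, Pow(4, -1)), -1))) = Add(30, Mul(5, Mul(Mul(-10, Rational(1, 4)), -1))) = Add(30, Mul(5, Mul(Rational(-5, 2), -1))) = Add(30, Mul(5, Rational(5, 2))) = Add(30, Rational(25, 2)) = Rational(85, 2) ≈ 42.500)
Function('M')(N, A) = Pow(N, 3) (Function('M')(N, A) = Mul(Pow(N, 2), N) = Pow(N, 3))
Function('v')(m) = -64000 (Function('v')(m) = Pow(-40, 3) = -64000)
Mul(Add(j, -120), Function('v')(13)) = Mul(Add(Rational(85, 2), -120), -64000) = Mul(Rational(-155, 2), -64000) = 4960000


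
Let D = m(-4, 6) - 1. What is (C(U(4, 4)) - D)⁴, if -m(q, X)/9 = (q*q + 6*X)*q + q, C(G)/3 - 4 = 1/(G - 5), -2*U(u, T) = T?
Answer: 30990019633950976/2401 ≈ 1.2907e+13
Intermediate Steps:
U(u, T) = -T/2
C(G) = 12 + 3/(-5 + G) (C(G) = 12 + 3/(G - 5) = 12 + 3/(-5 + G))
m(q, X) = -9*q - 9*q*(q² + 6*X) (m(q, X) = -9*((q*q + 6*X)*q + q) = -9*((q² + 6*X)*q + q) = -9*(q*(q² + 6*X) + q) = -9*(q + q*(q² + 6*X)) = -9*q - 9*q*(q² + 6*X))
D = 1907 (D = -9*(-4)*(1 + (-4)² + 6*6) - 1 = -9*(-4)*(1 + 16 + 36) - 1 = -9*(-4)*53 - 1 = 1908 - 1 = 1907)
(C(U(4, 4)) - D)⁴ = (3*(-19 + 4*(-½*4))/(-5 - ½*4) - 1*1907)⁴ = (3*(-19 + 4*(-2))/(-5 - 2) - 1907)⁴ = (3*(-19 - 8)/(-7) - 1907)⁴ = (3*(-⅐)*(-27) - 1907)⁴ = (81/7 - 1907)⁴ = (-13268/7)⁴ = 30990019633950976/2401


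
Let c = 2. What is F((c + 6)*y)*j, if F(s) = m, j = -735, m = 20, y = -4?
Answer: -14700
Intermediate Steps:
F(s) = 20
F((c + 6)*y)*j = 20*(-735) = -14700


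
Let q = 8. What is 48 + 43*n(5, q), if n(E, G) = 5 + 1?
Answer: 306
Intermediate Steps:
n(E, G) = 6
48 + 43*n(5, q) = 48 + 43*6 = 48 + 258 = 306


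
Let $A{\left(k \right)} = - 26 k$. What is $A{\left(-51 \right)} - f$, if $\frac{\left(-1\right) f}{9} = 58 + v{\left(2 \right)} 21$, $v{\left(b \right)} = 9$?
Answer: $3549$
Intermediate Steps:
$f = -2223$ ($f = - 9 \left(58 + 9 \cdot 21\right) = - 9 \left(58 + 189\right) = \left(-9\right) 247 = -2223$)
$A{\left(-51 \right)} - f = \left(-26\right) \left(-51\right) - -2223 = 1326 + 2223 = 3549$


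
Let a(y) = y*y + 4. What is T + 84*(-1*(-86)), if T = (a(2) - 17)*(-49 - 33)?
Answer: 7962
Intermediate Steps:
a(y) = 4 + y² (a(y) = y² + 4 = 4 + y²)
T = 738 (T = ((4 + 2²) - 17)*(-49 - 33) = ((4 + 4) - 17)*(-82) = (8 - 17)*(-82) = -9*(-82) = 738)
T + 84*(-1*(-86)) = 738 + 84*(-1*(-86)) = 738 + 84*86 = 738 + 7224 = 7962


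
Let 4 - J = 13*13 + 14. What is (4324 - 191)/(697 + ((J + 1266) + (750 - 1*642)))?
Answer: 4133/1892 ≈ 2.1845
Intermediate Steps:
J = -179 (J = 4 - (13*13 + 14) = 4 - (169 + 14) = 4 - 1*183 = 4 - 183 = -179)
(4324 - 191)/(697 + ((J + 1266) + (750 - 1*642))) = (4324 - 191)/(697 + ((-179 + 1266) + (750 - 1*642))) = 4133/(697 + (1087 + (750 - 642))) = 4133/(697 + (1087 + 108)) = 4133/(697 + 1195) = 4133/1892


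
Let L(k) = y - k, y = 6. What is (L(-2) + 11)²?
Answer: 361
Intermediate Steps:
L(k) = 6 - k
(L(-2) + 11)² = ((6 - 1*(-2)) + 11)² = ((6 + 2) + 11)² = (8 + 11)² = 19² = 361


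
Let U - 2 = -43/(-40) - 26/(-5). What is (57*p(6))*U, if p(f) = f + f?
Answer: 56601/10 ≈ 5660.1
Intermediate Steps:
U = 331/40 (U = 2 + (-43/(-40) - 26/(-5)) = 2 + (-43*(-1/40) - 26*(-⅕)) = 2 + (43/40 + 26/5) = 2 + 251/40 = 331/40 ≈ 8.2750)
p(f) = 2*f
(57*p(6))*U = (57*(2*6))*(331/40) = (57*12)*(331/40) = 684*(331/40) = 56601/10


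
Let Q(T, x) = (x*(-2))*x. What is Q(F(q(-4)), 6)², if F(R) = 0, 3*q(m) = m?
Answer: 5184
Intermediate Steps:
q(m) = m/3
Q(T, x) = -2*x² (Q(T, x) = (-2*x)*x = -2*x²)
Q(F(q(-4)), 6)² = (-2*6²)² = (-2*36)² = (-72)² = 5184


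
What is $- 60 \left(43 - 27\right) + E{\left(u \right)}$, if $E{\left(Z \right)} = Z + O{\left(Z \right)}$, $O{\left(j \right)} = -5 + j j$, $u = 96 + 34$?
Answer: $16065$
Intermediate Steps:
$u = 130$
$O{\left(j \right)} = -5 + j^{2}$
$E{\left(Z \right)} = -5 + Z + Z^{2}$ ($E{\left(Z \right)} = Z + \left(-5 + Z^{2}\right) = -5 + Z + Z^{2}$)
$- 60 \left(43 - 27\right) + E{\left(u \right)} = - 60 \left(43 - 27\right) + \left(-5 + 130 + 130^{2}\right) = \left(-60\right) 16 + \left(-5 + 130 + 16900\right) = -960 + 17025 = 16065$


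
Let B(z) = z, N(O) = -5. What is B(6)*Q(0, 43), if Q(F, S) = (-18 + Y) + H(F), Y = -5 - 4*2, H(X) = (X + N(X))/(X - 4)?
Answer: -357/2 ≈ -178.50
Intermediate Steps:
H(X) = (-5 + X)/(-4 + X) (H(X) = (X - 5)/(X - 4) = (-5 + X)/(-4 + X))
Y = -13 (Y = -5 - 8 = -13)
Q(F, S) = -31 + (-5 + F)/(-4 + F) (Q(F, S) = (-18 - 13) + (-5 + F)/(-4 + F) = -31 + (-5 + F)/(-4 + F))
B(6)*Q(0, 43) = 6*((119 - 30*0)/(-4 + 0)) = 6*((119 + 0)/(-4)) = 6*(-1/4*119) = 6*(-119/4) = -357/2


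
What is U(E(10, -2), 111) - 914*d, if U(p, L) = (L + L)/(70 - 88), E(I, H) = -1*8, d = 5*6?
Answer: -82297/3 ≈ -27432.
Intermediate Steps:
d = 30
E(I, H) = -8
U(p, L) = -L/9 (U(p, L) = (2*L)/(-18) = (2*L)*(-1/18) = -L/9)
U(E(10, -2), 111) - 914*d = -⅑*111 - 914*30 = -37/3 - 27420 = -82297/3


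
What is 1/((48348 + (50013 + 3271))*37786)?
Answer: 1/3840266752 ≈ 2.6040e-10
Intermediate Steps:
1/((48348 + (50013 + 3271))*37786) = (1/37786)/(48348 + 53284) = (1/37786)/101632 = (1/101632)*(1/37786) = 1/3840266752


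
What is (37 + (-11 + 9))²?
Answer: 1225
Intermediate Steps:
(37 + (-11 + 9))² = (37 - 2)² = 35² = 1225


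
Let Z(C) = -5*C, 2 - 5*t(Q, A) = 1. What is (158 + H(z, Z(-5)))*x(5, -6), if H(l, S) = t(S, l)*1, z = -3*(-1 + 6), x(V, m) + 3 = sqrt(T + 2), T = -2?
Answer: -2373/5 ≈ -474.60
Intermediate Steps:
t(Q, A) = 1/5 (t(Q, A) = 2/5 - 1/5*1 = 2/5 - 1/5 = 1/5)
x(V, m) = -3 (x(V, m) = -3 + sqrt(-2 + 2) = -3 + sqrt(0) = -3 + 0 = -3)
z = -15 (z = -3*5 = -15)
H(l, S) = 1/5 (H(l, S) = (1/5)*1 = 1/5)
(158 + H(z, Z(-5)))*x(5, -6) = (158 + 1/5)*(-3) = (791/5)*(-3) = -2373/5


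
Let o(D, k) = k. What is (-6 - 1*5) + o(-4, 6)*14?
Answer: 73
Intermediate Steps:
(-6 - 1*5) + o(-4, 6)*14 = (-6 - 1*5) + 6*14 = (-6 - 5) + 84 = -11 + 84 = 73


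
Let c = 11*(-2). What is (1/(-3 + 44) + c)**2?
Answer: 811801/1681 ≈ 482.93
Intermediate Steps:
c = -22
(1/(-3 + 44) + c)**2 = (1/(-3 + 44) - 22)**2 = (1/41 - 22)**2 = (-901/41)**2 = 811801/1681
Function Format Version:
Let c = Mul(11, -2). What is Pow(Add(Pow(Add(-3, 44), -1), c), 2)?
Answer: Rational(811801, 1681) ≈ 482.93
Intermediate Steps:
c = -22
Pow(Add(Pow(Add(-3, 44), -1), c), 2) = Pow(Add(Pow(Add(-3, 44), -1), -22), 2) = Pow(Add(Pow(41, -1), -22), 2) = Pow(Add(Rational(1, 41), -22), 2) = Pow(Rational(-901, 41), 2) = Rational(811801, 1681)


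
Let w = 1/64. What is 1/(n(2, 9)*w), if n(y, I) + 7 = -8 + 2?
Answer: -64/13 ≈ -4.9231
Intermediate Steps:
n(y, I) = -13 (n(y, I) = -7 + (-8 + 2) = -7 - 6 = -13)
w = 1/64 ≈ 0.015625
1/(n(2, 9)*w) = 1/(-13*1/64) = 1/(-13/64) = -64/13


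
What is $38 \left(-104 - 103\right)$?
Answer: $-7866$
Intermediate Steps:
$38 \left(-104 - 103\right) = 38 \left(-207\right) = -7866$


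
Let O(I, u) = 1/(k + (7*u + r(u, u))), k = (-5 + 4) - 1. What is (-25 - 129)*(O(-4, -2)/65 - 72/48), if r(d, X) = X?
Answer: 135212/585 ≈ 231.13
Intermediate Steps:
k = -2 (k = -1 - 1 = -2)
O(I, u) = 1/(-2 + 8*u) (O(I, u) = 1/(-2 + (7*u + u)) = 1/(-2 + 8*u))
(-25 - 129)*(O(-4, -2)/65 - 72/48) = (-25 - 129)*((1/(2*(-1 + 4*(-2))))/65 - 72/48) = -154*((1/(2*(-1 - 8)))*(1/65) - 72*1/48) = -154*(((½)/(-9))*(1/65) - 3/2) = -154*(((½)*(-⅑))*(1/65) - 3/2) = -154*(-1/18*1/65 - 3/2) = -154*(-1/1170 - 3/2) = -154*(-878/585) = 135212/585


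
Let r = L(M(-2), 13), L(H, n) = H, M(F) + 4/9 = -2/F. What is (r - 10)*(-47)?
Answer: 3995/9 ≈ 443.89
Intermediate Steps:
M(F) = -4/9 - 2/F
r = 5/9 (r = -4/9 - 2/(-2) = -4/9 - 2*(-1/2) = -4/9 + 1 = 5/9 ≈ 0.55556)
(r - 10)*(-47) = (5/9 - 10)*(-47) = -85/9*(-47) = 3995/9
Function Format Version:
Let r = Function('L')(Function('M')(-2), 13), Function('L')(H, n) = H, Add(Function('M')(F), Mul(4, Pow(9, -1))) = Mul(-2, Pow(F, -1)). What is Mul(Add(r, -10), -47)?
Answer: Rational(3995, 9) ≈ 443.89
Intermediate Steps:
Function('M')(F) = Add(Rational(-4, 9), Mul(-2, Pow(F, -1)))
r = Rational(5, 9) (r = Add(Rational(-4, 9), Mul(-2, Pow(-2, -1))) = Add(Rational(-4, 9), Mul(-2, Rational(-1, 2))) = Add(Rational(-4, 9), 1) = Rational(5, 9) ≈ 0.55556)
Mul(Add(r, -10), -47) = Mul(Add(Rational(5, 9), -10), -47) = Mul(Rational(-85, 9), -47) = Rational(3995, 9)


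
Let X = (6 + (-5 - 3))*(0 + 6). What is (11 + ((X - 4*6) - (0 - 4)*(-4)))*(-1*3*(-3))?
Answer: -369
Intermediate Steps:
X = -12 (X = (6 - 8)*6 = -2*6 = -12)
(11 + ((X - 4*6) - (0 - 4)*(-4)))*(-1*3*(-3)) = (11 + ((-12 - 4*6) - (0 - 4)*(-4)))*(-1*3*(-3)) = (11 + ((-12 - 24) - (-4)*(-4)))*(-3*(-3)) = (11 + (-36 - 1*16))*9 = (11 + (-36 - 16))*9 = (11 - 52)*9 = -41*9 = -369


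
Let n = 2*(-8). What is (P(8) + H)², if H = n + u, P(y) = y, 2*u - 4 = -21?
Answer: 1089/4 ≈ 272.25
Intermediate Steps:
u = -17/2 (u = 2 + (½)*(-21) = 2 - 21/2 = -17/2 ≈ -8.5000)
n = -16
H = -49/2 (H = -16 - 17/2 = -49/2 ≈ -24.500)
(P(8) + H)² = (8 - 49/2)² = (-33/2)² = 1089/4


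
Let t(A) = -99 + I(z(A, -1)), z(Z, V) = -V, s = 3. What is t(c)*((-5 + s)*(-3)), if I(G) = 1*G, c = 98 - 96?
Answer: -588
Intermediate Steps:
c = 2
I(G) = G
t(A) = -98 (t(A) = -99 - 1*(-1) = -99 + 1 = -98)
t(c)*((-5 + s)*(-3)) = -98*(-5 + 3)*(-3) = -(-196)*(-3) = -98*6 = -588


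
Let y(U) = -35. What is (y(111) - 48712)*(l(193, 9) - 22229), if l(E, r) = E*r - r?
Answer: 999362247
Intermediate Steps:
l(E, r) = -r + E*r
(y(111) - 48712)*(l(193, 9) - 22229) = (-35 - 48712)*(9*(-1 + 193) - 22229) = -48747*(9*192 - 22229) = -48747*(1728 - 22229) = -48747*(-20501) = 999362247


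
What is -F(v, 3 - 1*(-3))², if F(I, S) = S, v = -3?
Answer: -36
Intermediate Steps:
-F(v, 3 - 1*(-3))² = -(3 - 1*(-3))² = -(3 + 3)² = -1*6² = -1*36 = -36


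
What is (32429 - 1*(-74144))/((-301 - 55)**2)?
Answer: 106573/126736 ≈ 0.84091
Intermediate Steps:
(32429 - 1*(-74144))/((-301 - 55)**2) = (32429 + 74144)/((-356)**2) = 106573/126736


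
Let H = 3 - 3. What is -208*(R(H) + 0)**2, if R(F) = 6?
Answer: -7488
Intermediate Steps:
H = 0
-208*(R(H) + 0)**2 = -208*(6 + 0)**2 = -208*6**2 = -208*36 = -7488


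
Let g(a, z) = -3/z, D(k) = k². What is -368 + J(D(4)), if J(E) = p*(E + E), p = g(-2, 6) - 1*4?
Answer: -512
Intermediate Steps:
p = -9/2 (p = -3/6 - 1*4 = -3*⅙ - 4 = -½ - 4 = -9/2 ≈ -4.5000)
J(E) = -9*E (J(E) = -9*(E + E)/2 = -9*E)
-368 + J(D(4)) = -368 - 9*4² = -368 - 9*16 = -368 - 144 = -512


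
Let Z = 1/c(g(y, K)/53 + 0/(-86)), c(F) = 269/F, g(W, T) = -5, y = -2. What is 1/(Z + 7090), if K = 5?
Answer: 14257/101082125 ≈ 0.00014104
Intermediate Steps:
Z = -5/14257 (Z = 1/(269/(-5/53 + 0/(-86))) = 1/(269/(-5*1/53 + 0*(-1/86))) = 1/(269/(-5/53 + 0)) = 1/(269/(-5/53)) = 1/(269*(-53/5)) = 1/(-14257/5) = -5/14257 ≈ -0.00035070)
1/(Z + 7090) = 1/(-5/14257 + 7090) = 1/(101082125/14257) = 14257/101082125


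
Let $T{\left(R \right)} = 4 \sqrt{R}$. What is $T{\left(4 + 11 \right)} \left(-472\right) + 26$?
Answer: $26 - 1888 \sqrt{15} \approx -7286.2$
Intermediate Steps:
$T{\left(4 + 11 \right)} \left(-472\right) + 26 = 4 \sqrt{4 + 11} \left(-472\right) + 26 = 4 \sqrt{15} \left(-472\right) + 26 = - 1888 \sqrt{15} + 26 = 26 - 1888 \sqrt{15}$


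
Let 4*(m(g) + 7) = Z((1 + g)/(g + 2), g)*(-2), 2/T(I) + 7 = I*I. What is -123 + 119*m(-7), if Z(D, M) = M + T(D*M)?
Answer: -245783/454 ≈ -541.37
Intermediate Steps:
T(I) = 2/(-7 + I²) (T(I) = 2/(-7 + I*I) = 2/(-7 + I²))
Z(D, M) = M + 2/(-7 + D²*M²) (Z(D, M) = M + 2/(-7 + (D*M)²) = M + 2/(-7 + D²*M²))
m(g) = -7 - 1/(-7 + g²*(1 + g)²/(2 + g)²) - g/2 (m(g) = -7 + ((g + 2/(-7 + ((1 + g)/(g + 2))²*g²))*(-2))/4 = -7 + ((g + 2/(-7 + ((1 + g)/(2 + g))²*g²))*(-2))/4 = -7 + ((g + 2/(-7 + ((1 + g)²/(2 + g)²)*g²))*(-2))/4 = -7 + ((g + 2/(-7 + g²*(1 + g)²/(2 + g)²))*(-2))/4 = -7 + (-4/(-7 + g²*(1 + g)²/(2 + g)²) - 2*g)/4 = -7 + (-1/(-7 + g²*(1 + g)²/(2 + g)²) - g/2) = -7 - 1/(-7 + g²*(1 + g)²/(2 + g)²) - g/2)
-123 + 119*m(-7) = -123 + 119*(-7 - 1/(-7 + (-7)²*(1 - 7)²/(2 - 7)²) - ½*(-7)) = -123 + 119*(-7 - 1/(-7 + 49*(-6)²/(-5)²) + 7/2) = -123 + 119*(-7 - 1/(-7 + 49*36*(1/25)) + 7/2) = -123 + 119*(-7 - 1/(-7 + 1764/25) + 7/2) = -123 + 119*(-7 - 1/1589/25 + 7/2) = -123 + 119*(-7 - 1*25/1589 + 7/2) = -123 + 119*(-7 - 25/1589 + 7/2) = -123 + 119*(-11173/3178) = -123 - 189941/454 = -245783/454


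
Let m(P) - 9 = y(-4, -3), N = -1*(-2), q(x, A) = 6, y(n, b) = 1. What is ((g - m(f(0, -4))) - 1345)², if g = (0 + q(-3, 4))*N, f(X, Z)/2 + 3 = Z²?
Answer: 1803649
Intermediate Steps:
f(X, Z) = -6 + 2*Z²
N = 2
m(P) = 10 (m(P) = 9 + 1 = 10)
g = 12 (g = (0 + 6)*2 = 6*2 = 12)
((g - m(f(0, -4))) - 1345)² = ((12 - 1*10) - 1345)² = ((12 - 10) - 1345)² = (2 - 1345)² = (-1343)² = 1803649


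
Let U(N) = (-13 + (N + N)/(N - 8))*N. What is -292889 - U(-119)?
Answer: -37365050/127 ≈ -2.9421e+5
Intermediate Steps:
U(N) = N*(-13 + 2*N/(-8 + N)) (U(N) = (-13 + (2*N)/(-8 + N))*N = (-13 + 2*N/(-8 + N))*N = N*(-13 + 2*N/(-8 + N)))
-292889 - U(-119) = -292889 - (-119)*(104 - 11*(-119))/(-8 - 119) = -292889 - (-119)*(104 + 1309)/(-127) = -292889 - (-119)*(-1)*1413/127 = -292889 - 1*168147/127 = -292889 - 168147/127 = -37365050/127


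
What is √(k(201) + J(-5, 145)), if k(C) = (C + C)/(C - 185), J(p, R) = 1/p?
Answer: √9970/20 ≈ 4.9925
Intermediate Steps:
k(C) = 2*C/(-185 + C) (k(C) = (2*C)/(-185 + C) = 2*C/(-185 + C))
√(k(201) + J(-5, 145)) = √(2*201/(-185 + 201) + 1/(-5)) = √(2*201/16 - ⅕) = √(2*201*(1/16) - ⅕) = √(201/8 - ⅕) = √(997/40) = √9970/20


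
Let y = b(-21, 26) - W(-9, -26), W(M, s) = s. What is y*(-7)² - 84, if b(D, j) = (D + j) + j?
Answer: 2709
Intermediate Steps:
b(D, j) = D + 2*j
y = 57 (y = (-21 + 2*26) - 1*(-26) = (-21 + 52) + 26 = 31 + 26 = 57)
y*(-7)² - 84 = 57*(-7)² - 84 = 57*49 - 84 = 2793 - 84 = 2709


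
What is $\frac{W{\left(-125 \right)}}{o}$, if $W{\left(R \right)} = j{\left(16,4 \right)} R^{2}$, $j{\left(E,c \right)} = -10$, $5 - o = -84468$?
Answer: $- \frac{156250}{84473} \approx -1.8497$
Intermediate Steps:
$o = 84473$ ($o = 5 - -84468 = 5 + 84468 = 84473$)
$W{\left(R \right)} = - 10 R^{2}$
$\frac{W{\left(-125 \right)}}{o} = \frac{\left(-10\right) \left(-125\right)^{2}}{84473} = \left(-10\right) 15625 \cdot \frac{1}{84473} = \left(-156250\right) \frac{1}{84473} = - \frac{156250}{84473}$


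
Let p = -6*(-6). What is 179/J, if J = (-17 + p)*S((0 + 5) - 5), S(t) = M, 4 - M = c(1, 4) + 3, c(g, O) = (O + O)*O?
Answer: -179/589 ≈ -0.30391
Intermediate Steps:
p = 36
c(g, O) = 2*O² (c(g, O) = (2*O)*O = 2*O²)
M = -31 (M = 4 - (2*4² + 3) = 4 - (2*16 + 3) = 4 - (32 + 3) = 4 - 1*35 = 4 - 35 = -31)
S(t) = -31
J = -589 (J = (-17 + 36)*(-31) = 19*(-31) = -589)
179/J = 179/(-589) = 179*(-1/589) = -179/589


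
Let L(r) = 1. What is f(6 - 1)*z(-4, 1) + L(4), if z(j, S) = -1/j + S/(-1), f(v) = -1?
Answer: 7/4 ≈ 1.7500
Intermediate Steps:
z(j, S) = -S - 1/j (z(j, S) = -1/j + S*(-1) = -1/j - S = -S - 1/j)
f(6 - 1)*z(-4, 1) + L(4) = -(-1*1 - 1/(-4)) + 1 = -(-1 - 1*(-1/4)) + 1 = -(-1 + 1/4) + 1 = -1*(-3/4) + 1 = 3/4 + 1 = 7/4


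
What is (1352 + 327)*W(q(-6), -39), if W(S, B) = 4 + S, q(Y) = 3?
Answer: 11753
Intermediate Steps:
(1352 + 327)*W(q(-6), -39) = (1352 + 327)*(4 + 3) = 1679*7 = 11753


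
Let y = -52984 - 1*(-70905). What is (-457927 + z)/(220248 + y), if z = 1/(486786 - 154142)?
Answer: -152326668987/79225488836 ≈ -1.9227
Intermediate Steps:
z = 1/332644 ≈ 3.0062e-6
y = 17921 (y = -52984 + 70905 = 17921)
(-457927 + z)/(220248 + y) = (-457927 + 1/332644)/(220248 + 17921) = -152326668987/332644/238169 = -152326668987/332644*1/238169 = -152326668987/79225488836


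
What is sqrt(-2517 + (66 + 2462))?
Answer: sqrt(11) ≈ 3.3166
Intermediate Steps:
sqrt(-2517 + (66 + 2462)) = sqrt(-2517 + 2528) = sqrt(11)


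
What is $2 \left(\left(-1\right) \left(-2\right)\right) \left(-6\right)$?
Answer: $-24$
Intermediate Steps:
$2 \left(\left(-1\right) \left(-2\right)\right) \left(-6\right) = 2 \cdot 2 \left(-6\right) = 4 \left(-6\right) = -24$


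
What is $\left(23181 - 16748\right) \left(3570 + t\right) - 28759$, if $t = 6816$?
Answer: $66784379$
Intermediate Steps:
$\left(23181 - 16748\right) \left(3570 + t\right) - 28759 = \left(23181 - 16748\right) \left(3570 + 6816\right) - 28759 = 6433 \cdot 10386 - 28759 = 66813138 - 28759 = 66784379$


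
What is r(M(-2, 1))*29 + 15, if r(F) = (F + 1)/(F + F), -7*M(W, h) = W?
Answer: 321/4 ≈ 80.250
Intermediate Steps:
M(W, h) = -W/7
r(F) = (1 + F)/(2*F) (r(F) = (1 + F)/((2*F)) = (1 + F)*(1/(2*F)) = (1 + F)/(2*F))
r(M(-2, 1))*29 + 15 = ((1 - ⅐*(-2))/(2*((-⅐*(-2)))))*29 + 15 = ((1 + 2/7)/(2*(2/7)))*29 + 15 = ((½)*(7/2)*(9/7))*29 + 15 = (9/4)*29 + 15 = 261/4 + 15 = 321/4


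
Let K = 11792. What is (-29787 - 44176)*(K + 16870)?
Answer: -2119927506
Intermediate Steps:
(-29787 - 44176)*(K + 16870) = (-29787 - 44176)*(11792 + 16870) = -73963*28662 = -2119927506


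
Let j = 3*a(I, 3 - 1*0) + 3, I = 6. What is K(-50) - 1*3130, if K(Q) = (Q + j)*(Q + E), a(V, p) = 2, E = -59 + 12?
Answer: 847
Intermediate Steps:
E = -47
j = 9 (j = 3*2 + 3 = 6 + 3 = 9)
K(Q) = (-47 + Q)*(9 + Q) (K(Q) = (Q + 9)*(Q - 47) = (9 + Q)*(-47 + Q) = (-47 + Q)*(9 + Q))
K(-50) - 1*3130 = (-423 + (-50)**2 - 38*(-50)) - 1*3130 = (-423 + 2500 + 1900) - 3130 = 3977 - 3130 = 847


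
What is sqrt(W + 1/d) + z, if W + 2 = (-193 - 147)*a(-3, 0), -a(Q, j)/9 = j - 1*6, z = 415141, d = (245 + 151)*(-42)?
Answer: 415141 + I*sqrt(141093314670)/2772 ≈ 4.1514e+5 + 135.51*I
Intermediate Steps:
d = -16632 (d = 396*(-42) = -16632)
a(Q, j) = 54 - 9*j (a(Q, j) = -9*(j - 1*6) = -9*(j - 6) = -9*(-6 + j) = 54 - 9*j)
W = -18362 (W = -2 + (-193 - 147)*(54 - 9*0) = -2 - 340*(54 + 0) = -2 - 340*54 = -2 - 18360 = -18362)
sqrt(W + 1/d) + z = sqrt(-18362 + 1/(-16632)) + 415141 = sqrt(-18362 - 1/16632) + 415141 = sqrt(-305396785/16632) + 415141 = I*sqrt(141093314670)/2772 + 415141 = 415141 + I*sqrt(141093314670)/2772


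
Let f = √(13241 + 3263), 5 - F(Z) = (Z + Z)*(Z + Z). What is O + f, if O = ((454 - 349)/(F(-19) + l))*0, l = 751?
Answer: 2*√4126 ≈ 128.47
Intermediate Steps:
F(Z) = 5 - 4*Z² (F(Z) = 5 - (Z + Z)*(Z + Z) = 5 - 2*Z*2*Z = 5 - 4*Z²)
O = 0 (O = ((454 - 349)/((5 - 4*(-19)²) + 751))*0 = (105/((5 - 4*361) + 751))*0 = (105/((5 - 1444) + 751))*0 = (105/(-1439 + 751))*0 = (105/(-688))*0 = (105*(-1/688))*0 = -105/688*0 = 0)
f = 2*√4126 (f = √16504 = 2*√4126 ≈ 128.47)
O + f = 0 + 2*√4126 = 2*√4126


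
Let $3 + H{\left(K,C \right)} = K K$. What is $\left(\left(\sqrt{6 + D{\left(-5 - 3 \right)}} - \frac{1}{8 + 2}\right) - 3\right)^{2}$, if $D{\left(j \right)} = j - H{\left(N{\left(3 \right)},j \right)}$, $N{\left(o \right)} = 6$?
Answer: $\frac{\left(31 - 10 i \sqrt{35}\right)^{2}}{100} \approx -25.39 - 36.68 i$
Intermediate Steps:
$H{\left(K,C \right)} = -3 + K^{2}$ ($H{\left(K,C \right)} = -3 + K K = -3 + K^{2}$)
$D{\left(j \right)} = -33 + j$ ($D{\left(j \right)} = j - \left(-3 + 6^{2}\right) = j - \left(-3 + 36\right) = j - 33 = -33 + j$)
$\left(\left(\sqrt{6 + D{\left(-5 - 3 \right)}} - \frac{1}{8 + 2}\right) - 3\right)^{2} = \left(\left(\sqrt{6 - 41} - \frac{1}{8 + 2}\right) - 3\right)^{2} = \left(\left(\sqrt{6 - 41} - \frac{1}{10}\right) - 3\right)^{2} = \left(\left(\sqrt{-35} - \frac{1}{10}\right) - 3\right)^{2} = \left(\left(i \sqrt{35} - \frac{1}{10}\right) - 3\right)^{2} = \left(\left(- \frac{1}{10} + i \sqrt{35}\right) - 3\right)^{2} = \left(- \frac{31}{10} + i \sqrt{35}\right)^{2}$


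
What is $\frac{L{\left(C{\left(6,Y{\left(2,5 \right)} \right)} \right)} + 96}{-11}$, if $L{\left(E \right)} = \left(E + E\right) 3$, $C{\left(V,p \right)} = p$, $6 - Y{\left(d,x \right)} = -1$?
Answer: $- \frac{138}{11} \approx -12.545$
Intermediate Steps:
$Y{\left(d,x \right)} = 7$ ($Y{\left(d,x \right)} = 6 - -1 = 6 + 1 = 7$)
$L{\left(E \right)} = 6 E$ ($L{\left(E \right)} = 2 E 3 = 6 E$)
$\frac{L{\left(C{\left(6,Y{\left(2,5 \right)} \right)} \right)} + 96}{-11} = \frac{6 \cdot 7 + 96}{-11} = - \frac{42 + 96}{11} = \left(- \frac{1}{11}\right) 138 = - \frac{138}{11}$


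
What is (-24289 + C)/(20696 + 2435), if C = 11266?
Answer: -13023/23131 ≈ -0.56301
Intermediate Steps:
(-24289 + C)/(20696 + 2435) = (-24289 + 11266)/(20696 + 2435) = -13023/23131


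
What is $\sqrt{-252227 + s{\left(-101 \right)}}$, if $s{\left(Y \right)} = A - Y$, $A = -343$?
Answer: $i \sqrt{252469} \approx 502.46 i$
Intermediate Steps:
$s{\left(Y \right)} = -343 - Y$
$\sqrt{-252227 + s{\left(-101 \right)}} = \sqrt{-252227 - 242} = \sqrt{-252469} = i \sqrt{252469}$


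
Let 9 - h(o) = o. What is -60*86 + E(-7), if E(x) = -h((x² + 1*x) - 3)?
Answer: -5130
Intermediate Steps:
h(o) = 9 - o
E(x) = -12 + x + x² (E(x) = -(9 - ((x² + 1*x) - 3)) = -(9 - ((x² + x) - 3)) = -(9 - ((x + x²) - 3)) = -(9 - (-3 + x + x²)) = -(9 + (3 - x - x²)) = -(12 - x - x²) = -12 + x + x²)
-60*86 + E(-7) = -60*86 + (-12 - 7 + (-7)²) = -5160 + (-12 - 7 + 49) = -5160 + 30 = -5130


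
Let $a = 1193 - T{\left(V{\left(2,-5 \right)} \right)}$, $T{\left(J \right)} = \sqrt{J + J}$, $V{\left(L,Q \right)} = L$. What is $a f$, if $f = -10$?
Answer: $-11910$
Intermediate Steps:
$T{\left(J \right)} = \sqrt{2} \sqrt{J}$ ($T{\left(J \right)} = \sqrt{2 J} = \sqrt{2} \sqrt{J}$)
$a = 1191$ ($a = 1193 - \sqrt{2} \sqrt{2} = 1193 - 2 = 1191$)
$a f = 1191 \left(-10\right) = -11910$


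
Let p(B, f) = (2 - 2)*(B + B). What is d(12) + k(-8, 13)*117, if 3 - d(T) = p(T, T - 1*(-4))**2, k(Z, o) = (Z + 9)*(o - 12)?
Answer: 120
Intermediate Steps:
k(Z, o) = (-12 + o)*(9 + Z) (k(Z, o) = (9 + Z)*(-12 + o) = (-12 + o)*(9 + Z))
p(B, f) = 0 (p(B, f) = 0*(2*B) = 0)
d(T) = 3 (d(T) = 3 - 1*0**2 = 3 - 1*0 = 3 + 0 = 3)
d(12) + k(-8, 13)*117 = 3 + (-108 - 12*(-8) + 9*13 - 8*13)*117 = 3 + (-108 + 96 + 117 - 104)*117 = 3 + 1*117 = 3 + 117 = 120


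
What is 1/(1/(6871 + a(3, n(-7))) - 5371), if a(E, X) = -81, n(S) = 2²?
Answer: -6790/36469089 ≈ -0.00018619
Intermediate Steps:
n(S) = 4
1/(1/(6871 + a(3, n(-7))) - 5371) = 1/(1/(6871 - 81) - 5371) = 1/(1/6790 - 5371) = 1/(-36469089/6790) = -6790/36469089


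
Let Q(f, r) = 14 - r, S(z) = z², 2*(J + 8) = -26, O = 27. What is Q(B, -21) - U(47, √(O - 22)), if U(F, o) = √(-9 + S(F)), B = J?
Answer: 35 - 10*√22 ≈ -11.904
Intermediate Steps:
J = -21 (J = -8 + (½)*(-26) = -8 - 13 = -21)
B = -21
U(F, o) = √(-9 + F²)
Q(B, -21) - U(47, √(O - 22)) = (14 - 1*(-21)) - √(-9 + 47²) = (14 + 21) - √(-9 + 2209) = 35 - √2200 = 35 - 10*√22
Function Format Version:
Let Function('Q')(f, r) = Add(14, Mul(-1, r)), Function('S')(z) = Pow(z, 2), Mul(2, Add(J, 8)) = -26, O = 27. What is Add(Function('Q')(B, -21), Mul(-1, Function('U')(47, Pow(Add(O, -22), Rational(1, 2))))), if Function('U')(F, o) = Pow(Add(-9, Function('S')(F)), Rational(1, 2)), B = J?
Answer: Add(35, Mul(-10, Pow(22, Rational(1, 2)))) ≈ -11.904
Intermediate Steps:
J = -21 (J = Add(-8, Mul(Rational(1, 2), -26)) = Add(-8, -13) = -21)
B = -21
Function('U')(F, o) = Pow(Add(-9, Pow(F, 2)), Rational(1, 2))
Add(Function('Q')(B, -21), Mul(-1, Function('U')(47, Pow(Add(O, -22), Rational(1, 2))))) = Add(Add(14, Mul(-1, -21)), Mul(-1, Pow(Add(-9, Pow(47, 2)), Rational(1, 2)))) = Add(Add(14, 21), Mul(-1, Pow(Add(-9, 2209), Rational(1, 2)))) = Add(35, Mul(-1, Pow(2200, Rational(1, 2)))) = Add(35, Mul(-1, Mul(10, Pow(22, Rational(1, 2))))) = Add(35, Mul(-10, Pow(22, Rational(1, 2))))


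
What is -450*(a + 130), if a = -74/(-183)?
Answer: -3579600/61 ≈ -58682.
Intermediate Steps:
a = 74/183 (a = -74*(-1/183) = 74/183 ≈ 0.40437)
-450*(a + 130) = -450*(74/183 + 130) = -450*23864/183 = -3579600/61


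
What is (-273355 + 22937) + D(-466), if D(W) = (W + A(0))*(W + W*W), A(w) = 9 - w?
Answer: -99277748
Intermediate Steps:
D(W) = (9 + W)*(W + W²) (D(W) = (W + (9 - 1*0))*(W + W*W) = (W + (9 + 0))*(W + W²) = (W + 9)*(W + W²) = (9 + W)*(W + W²))
(-273355 + 22937) + D(-466) = (-273355 + 22937) - 466*(9 + (-466)² + 10*(-466)) = -250418 - 466*(9 + 217156 - 4660) = -250418 - 466*212505 = -250418 - 99027330 = -99277748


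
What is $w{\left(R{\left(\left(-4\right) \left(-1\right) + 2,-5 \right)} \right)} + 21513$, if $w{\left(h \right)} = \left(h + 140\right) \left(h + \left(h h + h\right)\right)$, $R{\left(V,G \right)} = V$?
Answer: $28521$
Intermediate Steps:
$w{\left(h \right)} = \left(140 + h\right) \left(h^{2} + 2 h\right)$ ($w{\left(h \right)} = \left(140 + h\right) \left(h + \left(h^{2} + h\right)\right) = \left(140 + h\right) \left(h + \left(h + h^{2}\right)\right) = \left(140 + h\right) \left(h^{2} + 2 h\right)$)
$w{\left(R{\left(\left(-4\right) \left(-1\right) + 2,-5 \right)} \right)} + 21513 = \left(\left(-4\right) \left(-1\right) + 2\right) \left(280 + \left(\left(-4\right) \left(-1\right) + 2\right)^{2} + 142 \left(\left(-4\right) \left(-1\right) + 2\right)\right) + 21513 = \left(4 + 2\right) \left(280 + \left(4 + 2\right)^{2} + 142 \left(4 + 2\right)\right) + 21513 = 6 \left(280 + 6^{2} + 142 \cdot 6\right) + 21513 = 6 \left(280 + 36 + 852\right) + 21513 = 6 \cdot 1168 + 21513 = 7008 + 21513 = 28521$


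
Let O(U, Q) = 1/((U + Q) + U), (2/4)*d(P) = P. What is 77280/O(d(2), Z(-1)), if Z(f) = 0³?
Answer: 618240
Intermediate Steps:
Z(f) = 0
d(P) = 2*P
O(U, Q) = 1/(Q + 2*U) (O(U, Q) = 1/((Q + U) + U) = 1/(Q + 2*U))
77280/O(d(2), Z(-1)) = 77280/(1/(0 + 2*(2*2))) = 77280/(1/(0 + 2*4)) = 77280/(1/(0 + 8)) = 77280/(1/8) = 77280/(⅛) = 77280*8 = 618240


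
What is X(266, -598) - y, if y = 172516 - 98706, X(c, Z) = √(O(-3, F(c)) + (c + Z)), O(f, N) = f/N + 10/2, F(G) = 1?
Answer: -73810 + I*√330 ≈ -73810.0 + 18.166*I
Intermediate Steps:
O(f, N) = 5 + f/N (O(f, N) = f/N + 10*(½) = f/N + 5 = 5 + f/N)
X(c, Z) = √(2 + Z + c) (X(c, Z) = √((5 - 3/1) + (c + Z)) = √((5 - 3*1) + (Z + c)) = √((5 - 3) + (Z + c)) = √(2 + (Z + c)) = √(2 + Z + c))
y = 73810
X(266, -598) - y = √(2 - 598 + 266) - 1*73810 = √(-330) - 73810 = I*√330 - 73810 = -73810 + I*√330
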